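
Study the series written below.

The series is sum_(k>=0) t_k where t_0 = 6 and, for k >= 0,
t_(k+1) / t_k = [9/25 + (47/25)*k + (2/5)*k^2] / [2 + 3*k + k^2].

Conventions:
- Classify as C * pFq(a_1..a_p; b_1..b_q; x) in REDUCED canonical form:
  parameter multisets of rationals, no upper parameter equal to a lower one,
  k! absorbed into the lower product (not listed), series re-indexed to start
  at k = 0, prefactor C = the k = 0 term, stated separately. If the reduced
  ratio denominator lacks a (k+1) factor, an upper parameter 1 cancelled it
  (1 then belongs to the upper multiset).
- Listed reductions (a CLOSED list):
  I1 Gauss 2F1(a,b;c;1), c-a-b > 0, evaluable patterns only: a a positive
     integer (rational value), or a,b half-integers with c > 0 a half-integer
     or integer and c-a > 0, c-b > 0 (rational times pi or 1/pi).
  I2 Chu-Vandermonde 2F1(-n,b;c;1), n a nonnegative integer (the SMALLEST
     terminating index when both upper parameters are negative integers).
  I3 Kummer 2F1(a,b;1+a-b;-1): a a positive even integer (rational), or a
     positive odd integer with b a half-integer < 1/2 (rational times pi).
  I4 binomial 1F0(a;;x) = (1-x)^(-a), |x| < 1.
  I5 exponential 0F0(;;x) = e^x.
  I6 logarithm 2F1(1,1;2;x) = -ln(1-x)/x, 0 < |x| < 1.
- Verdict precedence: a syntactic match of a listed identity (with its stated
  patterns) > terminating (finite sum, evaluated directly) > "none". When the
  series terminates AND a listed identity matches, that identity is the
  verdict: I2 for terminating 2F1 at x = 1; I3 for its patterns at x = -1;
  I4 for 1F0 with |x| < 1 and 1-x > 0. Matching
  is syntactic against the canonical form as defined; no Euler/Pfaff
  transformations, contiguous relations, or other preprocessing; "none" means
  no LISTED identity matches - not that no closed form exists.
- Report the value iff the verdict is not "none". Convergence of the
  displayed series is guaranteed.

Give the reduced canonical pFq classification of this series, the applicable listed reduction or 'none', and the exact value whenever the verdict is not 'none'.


Classification (C = 6): 2F1 with upper {1/5, 9/2}, lower {2}, argument x = 2/5. Verdict: none - at argument 2/5 the multisets {1/5, 9/2} ; {2} match no listed identity.

Structural cue: t_0 = 6 here, and the expanded ratio factors over Q; C = 6, roots give parameters.
Consecutive-term ratio: r(k) = (2/5) * (k+1/5) (k+9/2) / [(k+2) (k+1)] ; factor over Q: parameters, x = (2/5), and C = 6.


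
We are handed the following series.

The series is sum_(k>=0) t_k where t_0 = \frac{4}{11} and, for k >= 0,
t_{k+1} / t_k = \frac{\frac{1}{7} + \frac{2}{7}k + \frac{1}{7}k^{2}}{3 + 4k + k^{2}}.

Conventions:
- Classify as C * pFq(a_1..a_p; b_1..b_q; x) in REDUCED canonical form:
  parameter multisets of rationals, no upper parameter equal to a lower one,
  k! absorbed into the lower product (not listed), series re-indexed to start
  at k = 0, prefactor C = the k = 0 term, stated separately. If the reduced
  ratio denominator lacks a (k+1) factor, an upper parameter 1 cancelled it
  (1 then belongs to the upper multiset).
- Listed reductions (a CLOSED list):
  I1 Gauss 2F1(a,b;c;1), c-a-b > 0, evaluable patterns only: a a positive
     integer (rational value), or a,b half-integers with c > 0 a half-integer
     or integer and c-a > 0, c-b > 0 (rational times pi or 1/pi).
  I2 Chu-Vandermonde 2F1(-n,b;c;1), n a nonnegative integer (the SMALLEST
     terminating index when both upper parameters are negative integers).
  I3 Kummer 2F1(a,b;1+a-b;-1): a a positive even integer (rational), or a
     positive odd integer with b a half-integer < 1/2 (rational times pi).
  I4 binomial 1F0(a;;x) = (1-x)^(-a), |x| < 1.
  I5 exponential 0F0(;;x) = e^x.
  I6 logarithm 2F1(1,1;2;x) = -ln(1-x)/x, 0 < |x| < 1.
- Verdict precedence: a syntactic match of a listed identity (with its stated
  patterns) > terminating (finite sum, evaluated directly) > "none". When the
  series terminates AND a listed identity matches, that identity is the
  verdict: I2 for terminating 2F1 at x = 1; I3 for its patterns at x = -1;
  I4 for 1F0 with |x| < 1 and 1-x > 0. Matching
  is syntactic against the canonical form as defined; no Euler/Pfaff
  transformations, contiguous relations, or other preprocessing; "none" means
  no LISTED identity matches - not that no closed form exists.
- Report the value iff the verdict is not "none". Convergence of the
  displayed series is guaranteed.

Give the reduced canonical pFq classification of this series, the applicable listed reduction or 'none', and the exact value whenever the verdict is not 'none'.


x = \frac{1}{7} here; the reduced form reads 2F1, upper {1, 1}, lower {3}, C = \frac{4}{11}. Verdict: none - at argument \frac{1}{7} the multisets {1, 1} ; {3} match no listed identity.

The tell: from the first term \frac{4}{11}: factor the ratio over Q (prefactor 4/11): negated roots = parameters.
Adjacent-term ratio: r(k) = \frac{1}{7} * (k+1) (k+1) / [(k+3) (k+1)] - rational in k, leading ratio \frac{1}{7}; with t_0 = \frac{4}{11}, classification follows.


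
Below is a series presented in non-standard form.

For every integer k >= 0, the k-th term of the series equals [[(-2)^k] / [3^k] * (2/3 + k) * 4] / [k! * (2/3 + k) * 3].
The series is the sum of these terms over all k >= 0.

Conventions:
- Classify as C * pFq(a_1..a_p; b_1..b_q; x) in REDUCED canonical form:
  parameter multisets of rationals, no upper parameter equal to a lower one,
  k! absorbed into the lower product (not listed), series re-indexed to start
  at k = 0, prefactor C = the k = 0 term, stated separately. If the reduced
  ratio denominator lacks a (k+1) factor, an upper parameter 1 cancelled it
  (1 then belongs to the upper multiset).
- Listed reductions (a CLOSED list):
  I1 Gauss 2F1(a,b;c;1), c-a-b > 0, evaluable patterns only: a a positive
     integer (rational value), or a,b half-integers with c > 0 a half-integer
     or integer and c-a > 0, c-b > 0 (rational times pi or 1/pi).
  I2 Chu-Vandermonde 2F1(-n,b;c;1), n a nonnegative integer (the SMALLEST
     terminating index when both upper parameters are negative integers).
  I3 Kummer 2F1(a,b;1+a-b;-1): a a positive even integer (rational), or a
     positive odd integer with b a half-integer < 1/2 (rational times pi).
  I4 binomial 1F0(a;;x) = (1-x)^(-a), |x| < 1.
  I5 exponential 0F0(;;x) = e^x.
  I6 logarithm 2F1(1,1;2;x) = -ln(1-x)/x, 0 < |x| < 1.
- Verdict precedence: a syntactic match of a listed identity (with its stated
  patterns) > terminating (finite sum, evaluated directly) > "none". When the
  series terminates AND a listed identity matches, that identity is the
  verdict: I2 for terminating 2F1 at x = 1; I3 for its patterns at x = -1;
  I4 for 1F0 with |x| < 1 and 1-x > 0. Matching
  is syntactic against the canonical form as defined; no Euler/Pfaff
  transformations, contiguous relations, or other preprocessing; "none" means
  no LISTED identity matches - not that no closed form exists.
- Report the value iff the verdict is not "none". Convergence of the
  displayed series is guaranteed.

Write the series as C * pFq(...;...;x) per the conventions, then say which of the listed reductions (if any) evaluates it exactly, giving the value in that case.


With C = 4/3: the canonical form is 0F0(-; -; -2/3). Verdict: the I5 exponential reduction applies (the 0F0 exponential series at x = -2/3). Exact value: (4/3) * e^(-2/3).

The tell: t_0 being 4/3, the constant factors (prefactor 4/3) combine into one prefactor.
Consecutive-term ratio: r(k) = (-2/3) * 1 / [(k+1)] ; factor over Q: parameters, x = (-2/3), and C = 4/3.


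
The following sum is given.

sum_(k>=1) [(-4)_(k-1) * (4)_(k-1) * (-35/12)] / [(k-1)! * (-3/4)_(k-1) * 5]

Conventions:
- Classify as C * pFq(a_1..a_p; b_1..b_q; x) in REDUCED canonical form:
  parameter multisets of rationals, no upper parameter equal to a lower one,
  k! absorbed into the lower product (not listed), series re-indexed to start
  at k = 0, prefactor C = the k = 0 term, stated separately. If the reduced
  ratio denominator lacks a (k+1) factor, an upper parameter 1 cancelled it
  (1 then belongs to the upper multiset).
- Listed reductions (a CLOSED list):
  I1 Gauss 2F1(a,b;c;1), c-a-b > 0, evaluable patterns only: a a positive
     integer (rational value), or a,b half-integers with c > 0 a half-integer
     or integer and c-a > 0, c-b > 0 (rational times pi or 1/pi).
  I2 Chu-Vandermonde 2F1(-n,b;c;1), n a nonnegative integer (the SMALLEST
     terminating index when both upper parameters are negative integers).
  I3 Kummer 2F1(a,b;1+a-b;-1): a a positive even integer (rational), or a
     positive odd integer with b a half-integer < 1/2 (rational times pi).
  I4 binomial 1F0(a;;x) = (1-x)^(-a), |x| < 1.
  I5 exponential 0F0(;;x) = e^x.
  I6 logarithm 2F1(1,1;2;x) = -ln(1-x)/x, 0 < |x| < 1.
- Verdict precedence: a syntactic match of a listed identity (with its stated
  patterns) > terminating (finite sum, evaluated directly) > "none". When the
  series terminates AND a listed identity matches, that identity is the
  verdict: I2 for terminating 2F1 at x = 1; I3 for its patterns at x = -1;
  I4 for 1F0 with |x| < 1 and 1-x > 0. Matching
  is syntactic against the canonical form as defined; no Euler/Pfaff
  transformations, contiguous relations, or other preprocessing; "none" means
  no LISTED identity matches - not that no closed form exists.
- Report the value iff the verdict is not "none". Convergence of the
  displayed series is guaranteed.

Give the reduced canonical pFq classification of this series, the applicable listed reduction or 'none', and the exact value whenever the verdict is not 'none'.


The series (x = 1) is 2F1: upper {-4, 4}, lower {-3/4}, prefactor -7/12. Verdict: this is the Chu-Vandermonde identity I2 (terminating 2F1 at x = 1 with n = 4, b = 4, c = -3/4). Exact value: 10241/108.

First insight: x = 1 and the constant factors (C = -7/12) combine into one prefactor.
Term ratio: r(k) = 1 * (k-4) (k+4) / [(k-3/4) (k+1)] - rational; roots negated = parameters, x = 1, C = -7/12.


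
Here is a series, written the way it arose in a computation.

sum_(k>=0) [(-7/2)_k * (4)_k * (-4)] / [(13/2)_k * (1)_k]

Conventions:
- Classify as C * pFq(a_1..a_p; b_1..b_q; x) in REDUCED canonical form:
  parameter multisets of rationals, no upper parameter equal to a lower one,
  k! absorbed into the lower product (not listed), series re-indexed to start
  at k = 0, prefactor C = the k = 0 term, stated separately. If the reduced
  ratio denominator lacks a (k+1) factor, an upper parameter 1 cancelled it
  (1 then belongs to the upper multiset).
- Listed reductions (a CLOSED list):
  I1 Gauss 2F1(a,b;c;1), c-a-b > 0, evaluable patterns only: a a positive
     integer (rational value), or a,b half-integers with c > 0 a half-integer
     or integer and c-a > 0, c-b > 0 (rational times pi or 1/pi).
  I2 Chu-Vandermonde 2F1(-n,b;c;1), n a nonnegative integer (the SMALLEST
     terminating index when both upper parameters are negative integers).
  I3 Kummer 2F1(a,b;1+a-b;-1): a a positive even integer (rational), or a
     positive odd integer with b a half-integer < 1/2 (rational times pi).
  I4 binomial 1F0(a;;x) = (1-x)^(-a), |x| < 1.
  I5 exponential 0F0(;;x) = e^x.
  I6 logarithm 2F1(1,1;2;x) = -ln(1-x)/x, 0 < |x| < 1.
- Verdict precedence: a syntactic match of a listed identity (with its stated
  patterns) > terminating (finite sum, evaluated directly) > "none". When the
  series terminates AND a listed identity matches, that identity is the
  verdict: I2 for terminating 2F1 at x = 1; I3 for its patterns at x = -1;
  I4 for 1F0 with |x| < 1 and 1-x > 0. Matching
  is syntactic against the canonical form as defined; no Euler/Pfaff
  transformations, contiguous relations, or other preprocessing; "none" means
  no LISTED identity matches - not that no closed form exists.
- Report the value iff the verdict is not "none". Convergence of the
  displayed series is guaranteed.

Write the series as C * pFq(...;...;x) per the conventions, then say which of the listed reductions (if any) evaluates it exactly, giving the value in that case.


Canonical form: C = -4 times 2F1 with upper {-7/2, 4}, lower {13/2}, x = 1. Verdict at x = 1: the Gauss summation I1 matches (x = 1: the Gamma ratio telescopes since c-a-b = 6 > 0 and a = 4 in Z>0). Exact value: -55/192.

First insight: from the first term -4: (1)_k (prefactor -4) is k! itself.
Term ratio: r(k) = 1 * (k-7/2) (k+4) / [(k+13/2) (k+1)] - rational in k. x = 1; t_0 = -4; negate the roots.


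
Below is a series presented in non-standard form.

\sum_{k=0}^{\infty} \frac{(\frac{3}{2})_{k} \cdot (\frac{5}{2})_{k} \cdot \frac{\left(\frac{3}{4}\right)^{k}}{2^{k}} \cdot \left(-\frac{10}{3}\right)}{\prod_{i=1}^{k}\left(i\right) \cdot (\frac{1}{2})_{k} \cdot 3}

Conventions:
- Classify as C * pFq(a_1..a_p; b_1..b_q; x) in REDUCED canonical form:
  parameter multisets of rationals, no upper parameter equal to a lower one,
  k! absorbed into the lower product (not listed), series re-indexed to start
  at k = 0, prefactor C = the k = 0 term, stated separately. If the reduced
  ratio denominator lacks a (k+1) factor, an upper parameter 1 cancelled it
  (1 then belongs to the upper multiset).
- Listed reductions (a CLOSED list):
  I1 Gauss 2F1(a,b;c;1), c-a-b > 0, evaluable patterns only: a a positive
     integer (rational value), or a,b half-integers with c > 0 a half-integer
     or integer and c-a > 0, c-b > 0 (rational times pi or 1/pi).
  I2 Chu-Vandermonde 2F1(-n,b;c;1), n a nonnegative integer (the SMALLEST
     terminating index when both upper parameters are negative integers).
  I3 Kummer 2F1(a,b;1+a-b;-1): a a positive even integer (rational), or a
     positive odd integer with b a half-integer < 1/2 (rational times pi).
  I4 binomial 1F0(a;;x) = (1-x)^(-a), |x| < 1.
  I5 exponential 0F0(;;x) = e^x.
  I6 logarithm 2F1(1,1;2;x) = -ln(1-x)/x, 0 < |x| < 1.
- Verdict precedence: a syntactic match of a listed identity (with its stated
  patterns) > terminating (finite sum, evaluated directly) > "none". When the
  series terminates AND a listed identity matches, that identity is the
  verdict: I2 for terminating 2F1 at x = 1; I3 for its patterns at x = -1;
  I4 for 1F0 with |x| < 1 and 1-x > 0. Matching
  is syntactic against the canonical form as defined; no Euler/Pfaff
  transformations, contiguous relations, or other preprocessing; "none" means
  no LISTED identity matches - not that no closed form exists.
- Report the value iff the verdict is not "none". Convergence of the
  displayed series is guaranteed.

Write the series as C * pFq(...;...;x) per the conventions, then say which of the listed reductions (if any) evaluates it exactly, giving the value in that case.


Classification (C = -\frac{10}{9}): 2F1 with upper {\frac{3}{2}, \frac{5}{2}}, lower {\frac{1}{2}}, argument x = \frac{3}{8}. Verdict: none (x = \frac{3}{8}): each listed identity misses the multisets {\frac{3}{2}, \frac{5}{2}} ; {\frac{1}{2}}.

Key step: x = \frac{3}{8} and the product of the first k integers (C = -10/9, x = 3/8) is k!.
Consecutive-term ratio: r(k) = \frac{3}{8} * (k+\frac{3}{2}) (k+\frac{5}{2}) / [(k+\frac{1}{2}) (k+1)] - poly over poly, x = \frac{3}{8} from leading terms; C = -\frac{10}{9} at k = 0.


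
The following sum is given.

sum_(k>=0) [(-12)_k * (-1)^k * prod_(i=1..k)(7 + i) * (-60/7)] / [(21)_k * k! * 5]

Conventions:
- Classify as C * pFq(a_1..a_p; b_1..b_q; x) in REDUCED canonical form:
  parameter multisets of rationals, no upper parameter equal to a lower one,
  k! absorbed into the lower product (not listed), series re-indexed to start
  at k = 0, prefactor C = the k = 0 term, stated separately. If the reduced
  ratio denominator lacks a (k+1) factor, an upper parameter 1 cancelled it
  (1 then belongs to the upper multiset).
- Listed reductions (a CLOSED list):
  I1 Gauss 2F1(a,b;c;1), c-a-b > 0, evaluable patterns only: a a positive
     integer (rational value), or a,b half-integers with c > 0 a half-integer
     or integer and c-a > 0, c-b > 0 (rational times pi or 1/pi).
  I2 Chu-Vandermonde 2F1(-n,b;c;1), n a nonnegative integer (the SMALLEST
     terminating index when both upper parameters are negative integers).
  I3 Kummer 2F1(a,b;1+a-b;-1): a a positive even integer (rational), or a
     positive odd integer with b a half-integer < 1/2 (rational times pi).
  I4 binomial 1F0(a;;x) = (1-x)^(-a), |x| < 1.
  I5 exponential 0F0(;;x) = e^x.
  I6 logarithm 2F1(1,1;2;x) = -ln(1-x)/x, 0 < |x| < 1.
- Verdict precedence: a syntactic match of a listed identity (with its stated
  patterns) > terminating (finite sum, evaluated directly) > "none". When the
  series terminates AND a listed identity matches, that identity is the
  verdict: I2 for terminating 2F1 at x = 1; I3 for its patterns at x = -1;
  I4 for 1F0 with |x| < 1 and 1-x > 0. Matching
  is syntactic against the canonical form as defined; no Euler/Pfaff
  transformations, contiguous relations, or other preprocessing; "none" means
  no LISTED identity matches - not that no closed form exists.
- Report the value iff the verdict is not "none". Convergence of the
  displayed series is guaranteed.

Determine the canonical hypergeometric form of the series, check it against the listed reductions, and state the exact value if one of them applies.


x = -1 here; the reduced form reads 2F1, upper {-12, 8}, lower {21}, C = -12/7. Verdict (x = -1): Kummer (I3) applies (x = -1; c = 21 equals 1+a-b for upper {-12, 8}: listed pattern). Exact value: -5814/49.

Structural cue: with t_0 = -12/7, the running product (prefactor -12/7) telescopes to a rising factorial.
Step ratio: r(k) = (-1) * (k-12) (k+8) / [(k+21) (k+1)] - rational; roots negated = parameters, x = (-1), C = -12/7.


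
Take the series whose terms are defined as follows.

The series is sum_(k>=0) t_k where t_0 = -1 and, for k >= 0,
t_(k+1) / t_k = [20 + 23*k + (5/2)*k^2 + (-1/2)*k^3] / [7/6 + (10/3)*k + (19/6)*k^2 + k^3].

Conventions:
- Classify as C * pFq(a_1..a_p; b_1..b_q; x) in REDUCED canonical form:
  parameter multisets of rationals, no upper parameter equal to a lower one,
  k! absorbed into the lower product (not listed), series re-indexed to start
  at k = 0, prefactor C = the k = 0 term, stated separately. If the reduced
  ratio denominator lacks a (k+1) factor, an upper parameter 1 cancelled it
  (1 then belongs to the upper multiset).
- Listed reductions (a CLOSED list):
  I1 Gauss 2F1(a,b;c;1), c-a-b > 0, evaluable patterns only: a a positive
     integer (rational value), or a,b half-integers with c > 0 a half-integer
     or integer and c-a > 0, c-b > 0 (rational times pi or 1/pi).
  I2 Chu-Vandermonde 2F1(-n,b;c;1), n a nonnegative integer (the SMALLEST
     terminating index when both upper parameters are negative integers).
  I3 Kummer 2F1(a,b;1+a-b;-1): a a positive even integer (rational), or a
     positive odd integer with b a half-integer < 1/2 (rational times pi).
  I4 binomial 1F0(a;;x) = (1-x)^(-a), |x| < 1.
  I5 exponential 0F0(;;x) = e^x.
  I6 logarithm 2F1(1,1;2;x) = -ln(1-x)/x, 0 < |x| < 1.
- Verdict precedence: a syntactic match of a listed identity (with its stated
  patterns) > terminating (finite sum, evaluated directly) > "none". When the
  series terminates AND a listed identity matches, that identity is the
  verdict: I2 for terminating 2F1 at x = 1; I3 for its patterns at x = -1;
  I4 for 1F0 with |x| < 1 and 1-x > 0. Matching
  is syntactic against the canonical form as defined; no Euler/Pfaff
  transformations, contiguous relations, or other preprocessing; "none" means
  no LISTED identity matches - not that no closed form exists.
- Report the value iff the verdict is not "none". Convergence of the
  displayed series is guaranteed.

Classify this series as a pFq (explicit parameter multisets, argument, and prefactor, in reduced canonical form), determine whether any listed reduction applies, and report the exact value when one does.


x = -1/2 here; the reduced form reads 2F1, upper {-10, 4}, lower {7/6}, C = -1. Verdict: terminating. (-10)_k vanishes past k = 10, leaving a 11-term sum, computed directly. Exact value: -228053056374827/182064279215.

Structural cue: with t_0 = -1, roots of the ratio polynomials (C = -1) are the negated parameters.
Ratio: r(k) = (-1/2) * (k-10) (k+4) / [(k+7/6) (k+1)] - rational in k, leading ratio (-1/2); with t_0 = -1, classification follows.


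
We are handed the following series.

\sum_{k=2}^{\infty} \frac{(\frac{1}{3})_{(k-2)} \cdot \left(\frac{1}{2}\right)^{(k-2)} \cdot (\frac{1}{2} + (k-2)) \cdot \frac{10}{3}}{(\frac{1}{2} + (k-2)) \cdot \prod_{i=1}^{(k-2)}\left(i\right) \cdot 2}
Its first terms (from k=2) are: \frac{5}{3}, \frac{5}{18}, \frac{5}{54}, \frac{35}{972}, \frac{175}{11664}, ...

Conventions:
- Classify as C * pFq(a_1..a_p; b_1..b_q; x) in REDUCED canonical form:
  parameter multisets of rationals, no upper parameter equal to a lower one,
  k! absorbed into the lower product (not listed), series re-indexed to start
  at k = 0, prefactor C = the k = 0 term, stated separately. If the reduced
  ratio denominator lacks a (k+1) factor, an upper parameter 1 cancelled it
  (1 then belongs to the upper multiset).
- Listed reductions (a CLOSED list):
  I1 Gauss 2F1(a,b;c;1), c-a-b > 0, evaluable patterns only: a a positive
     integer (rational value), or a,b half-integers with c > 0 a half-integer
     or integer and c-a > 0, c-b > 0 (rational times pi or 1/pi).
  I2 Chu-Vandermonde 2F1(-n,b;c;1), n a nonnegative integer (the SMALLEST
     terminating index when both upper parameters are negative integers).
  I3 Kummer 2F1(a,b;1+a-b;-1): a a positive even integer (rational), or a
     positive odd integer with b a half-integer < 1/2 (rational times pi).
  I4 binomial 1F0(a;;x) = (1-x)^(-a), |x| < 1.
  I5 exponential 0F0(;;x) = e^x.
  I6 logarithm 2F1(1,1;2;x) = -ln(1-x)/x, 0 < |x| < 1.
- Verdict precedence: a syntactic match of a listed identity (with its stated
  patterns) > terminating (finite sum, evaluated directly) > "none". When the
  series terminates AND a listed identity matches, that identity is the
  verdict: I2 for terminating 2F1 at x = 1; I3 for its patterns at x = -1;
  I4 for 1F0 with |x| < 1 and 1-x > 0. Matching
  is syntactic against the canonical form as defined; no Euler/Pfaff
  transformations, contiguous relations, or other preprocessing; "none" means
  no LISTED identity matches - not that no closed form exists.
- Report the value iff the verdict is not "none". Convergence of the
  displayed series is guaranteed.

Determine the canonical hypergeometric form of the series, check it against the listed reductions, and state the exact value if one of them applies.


Classification (C = \frac{5}{3}): 1F0 with upper {\frac{1}{3}}, lower {-}, argument x = \frac{1}{2}. Verdict: the I4 binomial reduction matches (the 1F0 binomial series: exponent -1/3, x = \frac{1}{2}). Sum: \frac{5}{3} \cdot \left(\frac{1}{2}\right)^{-\frac{1}{3}}.

First insight: t_0 = \frac{5}{3} here, and the constant factors (C = 5/3) combine into one prefactor.
Step ratio: r(k) = \frac{1}{2} * (k+\frac{1}{3}) / [(k+1)] - poly over poly, x = \frac{1}{2} from leading terms; C = \frac{5}{3} at k = 0.


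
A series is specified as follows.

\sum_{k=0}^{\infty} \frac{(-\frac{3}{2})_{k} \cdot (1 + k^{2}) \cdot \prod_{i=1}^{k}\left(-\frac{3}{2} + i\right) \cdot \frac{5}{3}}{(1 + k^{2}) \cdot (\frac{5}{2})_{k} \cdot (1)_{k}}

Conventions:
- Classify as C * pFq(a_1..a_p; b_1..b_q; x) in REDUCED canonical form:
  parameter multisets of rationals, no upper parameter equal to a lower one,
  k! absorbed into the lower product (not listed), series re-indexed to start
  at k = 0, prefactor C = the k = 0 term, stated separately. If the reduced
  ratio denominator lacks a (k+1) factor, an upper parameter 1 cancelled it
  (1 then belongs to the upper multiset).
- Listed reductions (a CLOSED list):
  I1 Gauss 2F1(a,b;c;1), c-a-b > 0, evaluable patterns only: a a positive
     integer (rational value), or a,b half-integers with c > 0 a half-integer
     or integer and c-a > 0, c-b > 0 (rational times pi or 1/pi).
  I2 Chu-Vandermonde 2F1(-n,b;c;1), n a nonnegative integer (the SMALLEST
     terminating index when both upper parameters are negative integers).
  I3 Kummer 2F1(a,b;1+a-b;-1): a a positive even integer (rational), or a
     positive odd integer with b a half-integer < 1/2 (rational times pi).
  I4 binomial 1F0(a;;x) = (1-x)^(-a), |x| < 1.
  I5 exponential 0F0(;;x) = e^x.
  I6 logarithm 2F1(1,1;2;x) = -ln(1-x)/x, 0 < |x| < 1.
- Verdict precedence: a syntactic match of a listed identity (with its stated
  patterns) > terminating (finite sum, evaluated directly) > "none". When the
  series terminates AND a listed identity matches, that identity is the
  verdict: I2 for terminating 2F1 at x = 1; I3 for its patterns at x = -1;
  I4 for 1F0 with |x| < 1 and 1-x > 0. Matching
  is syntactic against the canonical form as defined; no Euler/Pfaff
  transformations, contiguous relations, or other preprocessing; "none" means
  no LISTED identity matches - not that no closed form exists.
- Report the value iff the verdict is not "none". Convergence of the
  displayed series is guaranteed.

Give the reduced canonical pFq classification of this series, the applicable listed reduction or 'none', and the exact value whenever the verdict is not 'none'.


Key step: with t_0 = \frac{5}{3}, (1)_k (prefactor 5/3) is k! itself.
Ratio: r(k) = 1 * (k-\frac{3}{2}) (k-\frac{1}{2}) / [(k+\frac{5}{2}) (k+1)] - rational in k, leading ratio 1; with t_0 = \frac{5}{3}, classification follows.

The series (x = 1) is 2F1: upper {-\frac{3}{2}, -\frac{1}{2}}, lower {\frac{5}{2}}, prefactor \frac{5}{3}. Verdict: Gauss (I1, half-integer pattern) matches (x = 1; upper {-\frac{3}{2}, -\frac{1}{2}} half-integers, c = \frac{5}{2} in the evaluable pattern). Sum: \frac{175}{256} \cdot \pi.


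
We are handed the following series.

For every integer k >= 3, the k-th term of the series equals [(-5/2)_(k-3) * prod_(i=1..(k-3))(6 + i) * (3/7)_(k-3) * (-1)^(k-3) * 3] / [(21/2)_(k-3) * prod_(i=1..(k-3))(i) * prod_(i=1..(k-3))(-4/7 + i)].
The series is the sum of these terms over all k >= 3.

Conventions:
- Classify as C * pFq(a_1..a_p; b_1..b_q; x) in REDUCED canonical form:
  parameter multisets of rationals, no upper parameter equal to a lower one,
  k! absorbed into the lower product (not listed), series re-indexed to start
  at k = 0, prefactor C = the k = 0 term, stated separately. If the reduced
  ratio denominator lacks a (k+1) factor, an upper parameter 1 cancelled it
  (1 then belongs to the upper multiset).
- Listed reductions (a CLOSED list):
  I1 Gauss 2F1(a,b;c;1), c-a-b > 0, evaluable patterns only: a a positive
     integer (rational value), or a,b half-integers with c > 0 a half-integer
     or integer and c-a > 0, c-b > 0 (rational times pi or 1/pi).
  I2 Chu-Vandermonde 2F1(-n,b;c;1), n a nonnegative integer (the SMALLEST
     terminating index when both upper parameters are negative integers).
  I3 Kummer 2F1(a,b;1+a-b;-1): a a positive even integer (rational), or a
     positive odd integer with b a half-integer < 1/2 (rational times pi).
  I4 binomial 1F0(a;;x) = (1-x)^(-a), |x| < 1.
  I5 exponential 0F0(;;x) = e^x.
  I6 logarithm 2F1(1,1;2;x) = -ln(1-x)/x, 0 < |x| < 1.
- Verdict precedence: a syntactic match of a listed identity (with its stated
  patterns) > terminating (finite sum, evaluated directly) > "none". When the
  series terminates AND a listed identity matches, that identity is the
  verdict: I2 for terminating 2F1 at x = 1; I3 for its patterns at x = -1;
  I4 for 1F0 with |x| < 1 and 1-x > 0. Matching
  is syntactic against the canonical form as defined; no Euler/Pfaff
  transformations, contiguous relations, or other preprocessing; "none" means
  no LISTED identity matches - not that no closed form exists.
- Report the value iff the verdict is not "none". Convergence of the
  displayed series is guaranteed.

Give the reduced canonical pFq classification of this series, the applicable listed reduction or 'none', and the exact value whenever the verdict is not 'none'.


At argument -1: a 2F1 with upper {-5/2, 7}, lower {21/2}, scaled by C = 3. Verdict: the Kummer evaluation I3 matches (x = -1; c = 21/2 equals 1+a-b for upper {-5/2, 7}: listed pattern). Its exact value is (14549535/4194304) * pi.

Structural cue: with t_0 = 3, the product of the first k integers (prefactor 3) is k!.
Step ratio: r(k) = (-1) * (k-5/2) (k+7) / [(k+21/2) (k+1)] - poly over poly, x = (-1) from leading terms; C = 3 at k = 0.


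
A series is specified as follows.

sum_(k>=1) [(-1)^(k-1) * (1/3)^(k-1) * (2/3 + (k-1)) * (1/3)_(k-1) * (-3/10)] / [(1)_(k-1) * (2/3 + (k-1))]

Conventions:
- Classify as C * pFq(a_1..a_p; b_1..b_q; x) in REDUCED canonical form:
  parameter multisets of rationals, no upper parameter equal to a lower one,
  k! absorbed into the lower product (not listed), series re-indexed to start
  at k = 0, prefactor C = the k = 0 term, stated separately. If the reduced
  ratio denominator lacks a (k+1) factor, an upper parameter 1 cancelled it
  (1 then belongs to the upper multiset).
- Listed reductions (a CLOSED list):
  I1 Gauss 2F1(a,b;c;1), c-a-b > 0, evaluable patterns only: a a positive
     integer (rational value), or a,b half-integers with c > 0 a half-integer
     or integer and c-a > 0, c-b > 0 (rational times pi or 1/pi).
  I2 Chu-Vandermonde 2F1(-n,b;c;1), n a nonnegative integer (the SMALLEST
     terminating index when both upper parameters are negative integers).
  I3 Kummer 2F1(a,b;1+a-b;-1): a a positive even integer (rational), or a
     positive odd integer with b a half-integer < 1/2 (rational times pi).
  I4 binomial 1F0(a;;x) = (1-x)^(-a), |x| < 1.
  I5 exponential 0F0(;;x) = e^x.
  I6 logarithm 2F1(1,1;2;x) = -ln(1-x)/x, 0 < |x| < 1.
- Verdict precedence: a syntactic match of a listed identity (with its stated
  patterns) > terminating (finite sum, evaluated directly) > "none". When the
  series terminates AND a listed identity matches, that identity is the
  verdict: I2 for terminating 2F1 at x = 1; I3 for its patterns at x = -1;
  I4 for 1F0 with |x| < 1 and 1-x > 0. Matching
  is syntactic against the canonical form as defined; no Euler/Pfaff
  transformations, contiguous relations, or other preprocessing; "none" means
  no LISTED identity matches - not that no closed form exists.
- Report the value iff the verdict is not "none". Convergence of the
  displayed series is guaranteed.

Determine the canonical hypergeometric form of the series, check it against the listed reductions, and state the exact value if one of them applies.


x = -1/3 here; the reduced form reads 1F0, upper {1/3}, lower {-}, C = -3/10. Verdict (x = -1/3): the binomial series (I4) applies (the 1F0 binomial series: exponent -1/3, x = -1/3). Value: (-3/10) * (4/3)^(-1/3).

The tell: from the first term -3/10: striking the common factor k + 2/3 reduces the term (prefactor -3/10).
Consecutive-term ratio: r(k) = (-1/3) * (k+1/3) / [(k+1)] - rational in k. x = (-1/3); t_0 = -3/10; negate the roots.


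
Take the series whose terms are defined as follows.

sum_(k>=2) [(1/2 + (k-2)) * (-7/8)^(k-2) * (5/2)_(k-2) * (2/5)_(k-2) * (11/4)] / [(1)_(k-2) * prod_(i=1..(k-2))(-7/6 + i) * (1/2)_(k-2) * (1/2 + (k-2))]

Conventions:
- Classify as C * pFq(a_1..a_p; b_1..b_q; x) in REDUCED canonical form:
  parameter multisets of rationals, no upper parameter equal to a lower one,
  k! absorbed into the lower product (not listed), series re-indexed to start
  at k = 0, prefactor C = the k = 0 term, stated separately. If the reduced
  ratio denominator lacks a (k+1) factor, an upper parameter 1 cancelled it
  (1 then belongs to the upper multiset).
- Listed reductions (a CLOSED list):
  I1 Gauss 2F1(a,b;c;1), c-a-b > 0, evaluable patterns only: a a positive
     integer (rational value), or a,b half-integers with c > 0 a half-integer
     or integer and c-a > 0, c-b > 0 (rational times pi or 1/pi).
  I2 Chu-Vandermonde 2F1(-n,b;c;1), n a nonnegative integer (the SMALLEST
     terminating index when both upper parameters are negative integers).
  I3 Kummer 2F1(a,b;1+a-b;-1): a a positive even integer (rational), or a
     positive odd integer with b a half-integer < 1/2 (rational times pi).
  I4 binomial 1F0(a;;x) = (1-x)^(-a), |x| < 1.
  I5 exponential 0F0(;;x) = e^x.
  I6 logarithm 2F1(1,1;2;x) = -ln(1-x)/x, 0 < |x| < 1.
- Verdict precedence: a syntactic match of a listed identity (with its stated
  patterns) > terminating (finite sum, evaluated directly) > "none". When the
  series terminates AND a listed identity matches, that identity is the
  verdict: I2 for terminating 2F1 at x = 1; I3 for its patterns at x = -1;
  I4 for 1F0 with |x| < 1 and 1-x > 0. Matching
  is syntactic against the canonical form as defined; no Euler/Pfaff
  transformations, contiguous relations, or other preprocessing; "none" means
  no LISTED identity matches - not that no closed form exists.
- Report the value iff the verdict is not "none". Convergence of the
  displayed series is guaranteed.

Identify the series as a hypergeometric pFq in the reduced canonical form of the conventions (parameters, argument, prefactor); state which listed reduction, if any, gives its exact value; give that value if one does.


Classification (C = 11/4): 2F2 with upper {2/5, 5/2}, lower {-1/6, 1/2}, argument x = -7/8. Verdict: none. Every listed pattern misses the 2F2 form at -7/8, upper {2/5, 5/2}.

Structural cue: with t_0 = 11/4, the factor k + 1/2 cancels (top and bottom), leaving C = 11/4.
Step ratio: r(k) = (-7/8) * (k+2/5) (k+5/2) / [(k-1/6) (k+1/2) (k+1)] - rational; roots negated = parameters, x = (-7/8), C = 11/4.


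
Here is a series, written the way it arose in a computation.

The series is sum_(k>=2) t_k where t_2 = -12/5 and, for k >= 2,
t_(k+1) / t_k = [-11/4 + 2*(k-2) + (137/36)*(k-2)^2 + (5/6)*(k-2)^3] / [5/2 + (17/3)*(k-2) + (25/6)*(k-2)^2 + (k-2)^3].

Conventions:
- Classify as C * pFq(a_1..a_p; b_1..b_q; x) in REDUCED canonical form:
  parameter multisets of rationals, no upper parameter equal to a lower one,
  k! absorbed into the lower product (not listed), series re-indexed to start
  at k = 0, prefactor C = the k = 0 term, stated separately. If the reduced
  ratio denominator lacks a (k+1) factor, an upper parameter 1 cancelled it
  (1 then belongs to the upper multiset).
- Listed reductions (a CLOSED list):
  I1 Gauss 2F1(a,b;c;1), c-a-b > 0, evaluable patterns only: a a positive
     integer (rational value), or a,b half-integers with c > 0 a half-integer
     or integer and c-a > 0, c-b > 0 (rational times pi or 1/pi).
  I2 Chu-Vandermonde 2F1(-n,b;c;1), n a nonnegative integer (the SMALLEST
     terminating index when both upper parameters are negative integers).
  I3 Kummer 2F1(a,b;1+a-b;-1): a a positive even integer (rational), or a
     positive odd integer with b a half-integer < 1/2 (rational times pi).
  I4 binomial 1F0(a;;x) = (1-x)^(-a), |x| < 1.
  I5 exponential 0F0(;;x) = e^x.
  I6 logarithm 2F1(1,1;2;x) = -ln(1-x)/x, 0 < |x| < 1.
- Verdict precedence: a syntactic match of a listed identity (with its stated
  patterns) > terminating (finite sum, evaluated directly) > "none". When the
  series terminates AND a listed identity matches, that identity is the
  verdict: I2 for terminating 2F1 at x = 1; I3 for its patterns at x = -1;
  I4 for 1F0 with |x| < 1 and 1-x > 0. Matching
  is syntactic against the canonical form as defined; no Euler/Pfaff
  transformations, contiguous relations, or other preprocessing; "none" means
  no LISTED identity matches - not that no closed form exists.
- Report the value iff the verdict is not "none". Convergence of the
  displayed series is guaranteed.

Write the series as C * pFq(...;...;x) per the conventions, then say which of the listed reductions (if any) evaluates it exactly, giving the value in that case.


Key observation: x = (5/6) and cancel k + 3/2 from the displayed ratio first; then C = -12/5, x = 5/6.
Step ratio: r(k) = (5/6) * (k-3/5) (k+11/3) / [(k+5/3) (k+1)] - rational in k, leading ratio (5/6); with t_0 = -12/5, classification follows.

Canonical form: C = -12/5 times 2F1 with upper {-3/5, 11/3}, lower {5/3}, x = 5/6. Verdict: no listed reduction: x = 5/6 and upper {-3/5, 11/3} fail every I1-I6 pattern.


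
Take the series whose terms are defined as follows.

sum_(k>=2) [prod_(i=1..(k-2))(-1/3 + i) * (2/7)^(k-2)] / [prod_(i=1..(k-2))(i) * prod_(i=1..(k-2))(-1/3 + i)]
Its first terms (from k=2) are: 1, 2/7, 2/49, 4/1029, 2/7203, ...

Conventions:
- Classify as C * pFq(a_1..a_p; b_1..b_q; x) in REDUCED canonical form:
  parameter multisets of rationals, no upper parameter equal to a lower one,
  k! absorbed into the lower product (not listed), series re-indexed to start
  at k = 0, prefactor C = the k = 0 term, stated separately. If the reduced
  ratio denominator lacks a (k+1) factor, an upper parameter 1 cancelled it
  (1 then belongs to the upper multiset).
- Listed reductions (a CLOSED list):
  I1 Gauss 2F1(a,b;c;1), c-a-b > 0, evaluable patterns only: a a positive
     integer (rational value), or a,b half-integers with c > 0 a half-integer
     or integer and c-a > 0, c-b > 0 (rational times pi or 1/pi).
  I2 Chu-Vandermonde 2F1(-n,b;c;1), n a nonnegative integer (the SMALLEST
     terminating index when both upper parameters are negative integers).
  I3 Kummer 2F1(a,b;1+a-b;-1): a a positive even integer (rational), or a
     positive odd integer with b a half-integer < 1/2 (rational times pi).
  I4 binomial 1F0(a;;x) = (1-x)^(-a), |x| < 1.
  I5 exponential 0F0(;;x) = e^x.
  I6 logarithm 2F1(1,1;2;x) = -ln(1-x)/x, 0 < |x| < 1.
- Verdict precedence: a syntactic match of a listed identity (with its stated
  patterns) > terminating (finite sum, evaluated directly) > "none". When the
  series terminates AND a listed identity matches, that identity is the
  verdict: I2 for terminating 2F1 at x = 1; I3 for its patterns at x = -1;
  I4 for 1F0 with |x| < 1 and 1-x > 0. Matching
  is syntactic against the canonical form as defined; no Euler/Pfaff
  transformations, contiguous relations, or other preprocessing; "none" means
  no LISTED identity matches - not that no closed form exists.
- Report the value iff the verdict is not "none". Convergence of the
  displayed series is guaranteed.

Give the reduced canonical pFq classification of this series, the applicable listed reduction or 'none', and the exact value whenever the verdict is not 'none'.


At argument 2/7: a 0F0 with upper {-}, lower {-}, scaled by C = 1. Verdict: the I5 exponential reduction applies (the 0F0 exponential series at x = 2/7). Value: e^(2/7).

First insight: with t_0 = 1, the lower running product (C = 1, x = 2/7) is a rising factorial.
Step ratio: r(k) = (2/7) * 1 / [(k+1)] - poly over poly, x = (2/7) from leading terms; C = 1 at k = 0.


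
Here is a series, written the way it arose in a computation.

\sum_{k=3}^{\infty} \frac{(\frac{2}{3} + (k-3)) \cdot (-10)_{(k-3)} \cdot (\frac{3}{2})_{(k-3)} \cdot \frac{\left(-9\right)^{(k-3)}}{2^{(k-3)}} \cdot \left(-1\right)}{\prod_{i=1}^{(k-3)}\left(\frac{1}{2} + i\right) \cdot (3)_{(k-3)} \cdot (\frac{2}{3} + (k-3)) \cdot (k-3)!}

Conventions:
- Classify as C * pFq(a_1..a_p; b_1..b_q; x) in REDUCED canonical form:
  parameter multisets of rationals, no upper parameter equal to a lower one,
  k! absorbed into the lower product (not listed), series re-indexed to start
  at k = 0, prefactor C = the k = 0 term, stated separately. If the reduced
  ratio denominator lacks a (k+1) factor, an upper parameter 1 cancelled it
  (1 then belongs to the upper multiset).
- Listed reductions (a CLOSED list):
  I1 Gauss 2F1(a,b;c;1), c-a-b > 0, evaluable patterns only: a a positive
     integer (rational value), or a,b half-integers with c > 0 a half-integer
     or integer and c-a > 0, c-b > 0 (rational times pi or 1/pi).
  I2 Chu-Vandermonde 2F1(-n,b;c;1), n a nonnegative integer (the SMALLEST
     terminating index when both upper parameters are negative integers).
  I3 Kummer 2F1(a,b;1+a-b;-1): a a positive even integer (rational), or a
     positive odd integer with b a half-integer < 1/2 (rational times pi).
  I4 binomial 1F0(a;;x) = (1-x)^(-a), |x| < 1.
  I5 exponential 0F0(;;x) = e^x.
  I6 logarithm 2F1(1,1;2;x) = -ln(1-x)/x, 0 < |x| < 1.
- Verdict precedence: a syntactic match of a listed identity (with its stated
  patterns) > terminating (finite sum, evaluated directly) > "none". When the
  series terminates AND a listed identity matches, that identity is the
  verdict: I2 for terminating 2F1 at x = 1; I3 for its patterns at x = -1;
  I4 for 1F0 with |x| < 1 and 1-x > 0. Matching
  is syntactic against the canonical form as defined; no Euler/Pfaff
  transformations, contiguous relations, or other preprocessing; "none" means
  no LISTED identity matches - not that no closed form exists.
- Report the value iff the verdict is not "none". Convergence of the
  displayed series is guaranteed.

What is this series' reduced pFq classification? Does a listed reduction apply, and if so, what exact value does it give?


Canonical form: C = -1 times 1F1 with upper {-10}, lower {3}, x = -\frac{9}{2}. Verdict: terminating - no listed pattern fits, but -10 in the upper list cuts the series at k = 10; direct evaluation. Value: -\frac{821223907627}{1009254400}.

Key step: with t_0 = -1, the parameter 3/2 appears in both the upper and lower lists and cancels (alongside the other common factor).
Term ratio: r(k) = -\frac{9}{2} * (k-10) / [(k+3) (k+1)] ; factor over Q: parameters, x = -\frac{9}{2}, and C = -1.
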